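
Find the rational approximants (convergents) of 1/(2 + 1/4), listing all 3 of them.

0/1, 1/2, 4/9

Using the convergent recurrence p_i = a_i*p_{i-1} + p_{i-2}, q_i = a_i*q_{i-1} + q_{i-2} with p_{-2}=0, p_{-1}=1, q_{-2}=1, q_{-1}=0:
  i=0: a_0=0, p_0 = 0*1 + 0 = 0, q_0 = 0*0 + 1 = 1.
  i=1: a_1=2, p_1 = 2*0 + 1 = 1, q_1 = 2*1 + 0 = 2.
  i=2: a_2=4, p_2 = 4*1 + 0 = 4, q_2 = 4*2 + 1 = 9.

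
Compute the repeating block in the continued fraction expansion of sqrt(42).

Write x_i = (sqrt(42) + m_i)/d_i with (m_0, d_0) = (0, 1). a_0 = floor(sqrt(42)) = 6, since 6^2 = 36 <= 42 < 49 = 7^2.
Iterate m_{i+1} = d_i*a_i - m_i, d_{i+1} = (42 - m_{i+1}^2)/d_i, a_{i+1} = floor((a_0 + m_{i+1})/d_{i+1}):
  m_1 = 1*6 - 0 = 6, d_1 = (42 - 6^2)/1 = 6/1 = 6, a_1 = floor((6 + 6)/6) = 2.
  m_2 = 6*2 - 6 = 6, d_2 = (42 - 6^2)/6 = 6/6 = 1, a_2 = floor((6 + 6)/1) = 12.
  m_3 = 1*12 - 6 = 6, d_3 = (42 - 6^2)/1 = 6/1 = 6: (m_3, d_3) = (m_1, d_1) = (6, 6), so from here the quotients repeat a_1, a_2; the period length is 2.
Hence the expansion of sqrt(42) is a_0 = 6 followed by the repeating block 2, 12 (period 2).

[6; (2, 12)]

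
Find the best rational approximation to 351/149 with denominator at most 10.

Expand x = 351/149 as a continued fraction with the Euclidean algorithm:
  351 = 2*149 + 53, so a_0 = 2.
  149 = 2*53 + 43, so a_1 = 2.
  53 = 1*43 + 10, so a_2 = 1.
  43 = 4*10 + 3, so a_3 = 4.
  10 = 3*3 + 1, so a_4 = 3.
  3 = 3*1 + 0, so a_5 = 3.
so x = [2; 2, 1, 4, 3, 3].
Convergents (p_i = a_i*p_{i-1} + p_{i-2}, q_i = a_i*q_{i-1} + q_{i-2} with p_{-2}=0, p_{-1}=1, q_{-2}=1, q_{-1}=0), until the denominator exceeds 10:
  i=0: a_0=2, p_0 = 2*1 + 0 = 2, q_0 = 2*0 + 1 = 1.
  i=1: a_1=2, p_1 = 2*2 + 1 = 5, q_1 = 2*1 + 0 = 2.
  i=2: a_2=1, p_2 = 1*5 + 2 = 7, q_2 = 1*2 + 1 = 3.
  i=3: a_3=4, p_3 = 4*7 + 5 = 33, q_3 = 4*3 + 2 = 14.
q_3 = 14 > 10, so the last convergent with denominator <= 10 is p_2/q_2 = 7/3.
The closest fraction with denominator <= 10 is either p_2/q_2 or the intermediate fraction (k*p_2 + p_1)/(k*q_2 + q_1) with the largest k >= 1 whose denominator stays <= 10; these approach x as k grows, and every other convergent or intermediate fraction in range is farther away.
Largest k: floor((10 - q_1)/q_2) = floor((10 - 2)/3) = 2.
That gives (2*7 + 5)/(2*3 + 2) = 19/8.
Compare the errors: |x - 7/3| = |351*3 - 7*149|/(149*3) = 10/447, and |x - 19/8| = |351*8 - 19*149|/(149*8) = 23/1192.
Cross-multiplying, 23*447 = 10281 < 11920 = 10*1192, so 23/1192 is smaller: the intermediate fraction 19/8 is closer to x than 7/3.

19/8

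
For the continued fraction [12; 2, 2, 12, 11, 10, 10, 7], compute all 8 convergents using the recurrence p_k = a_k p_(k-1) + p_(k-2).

12/1, 25/2, 62/5, 769/62, 8521/687, 85979/6932, 868311/70007, 6164156/496981

Using the convergent recurrence p_i = a_i*p_{i-1} + p_{i-2}, q_i = a_i*q_{i-1} + q_{i-2} with p_{-2}=0, p_{-1}=1, q_{-2}=1, q_{-1}=0:
  i=0: a_0=12, p_0 = 12*1 + 0 = 12, q_0 = 12*0 + 1 = 1.
  i=1: a_1=2, p_1 = 2*12 + 1 = 25, q_1 = 2*1 + 0 = 2.
  i=2: a_2=2, p_2 = 2*25 + 12 = 62, q_2 = 2*2 + 1 = 5.
  i=3: a_3=12, p_3 = 12*62 + 25 = 769, q_3 = 12*5 + 2 = 62.
  i=4: a_4=11, p_4 = 11*769 + 62 = 8521, q_4 = 11*62 + 5 = 687.
  i=5: a_5=10, p_5 = 10*8521 + 769 = 85979, q_5 = 10*687 + 62 = 6932.
  i=6: a_6=10, p_6 = 10*85979 + 8521 = 868311, q_6 = 10*6932 + 687 = 70007.
  i=7: a_7=7, p_7 = 7*868311 + 85979 = 6164156, q_7 = 7*70007 + 6932 = 496981.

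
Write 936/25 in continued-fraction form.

Run the Euclidean algorithm on 936 and 25; the successive quotients are the partial quotients a_0, a_1, ... (each step inverts the fractional part left over by the previous one):
  936 = 37*25 + 11, so a_0 = 37.
  25 = 2*11 + 3, so a_1 = 2.
  11 = 3*3 + 2, so a_2 = 3.
  3 = 1*2 + 1, so a_3 = 1.
  2 = 2*1 + 0, so a_4 = 2.
The remainder reaches 0 after 5 divisions, so the expansion has 5 partial quotients, read off in order.

[37; 2, 3, 1, 2]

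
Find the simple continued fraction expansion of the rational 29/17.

[1; 1, 2, 2, 2]

Run the Euclidean algorithm on 29 and 17; the successive quotients are the partial quotients a_0, a_1, ... (each step inverts the fractional part left over by the previous one):
  29 = 1*17 + 12, so a_0 = 1.
  17 = 1*12 + 5, so a_1 = 1.
  12 = 2*5 + 2, so a_2 = 2.
  5 = 2*2 + 1, so a_3 = 2.
  2 = 2*1 + 0, so a_4 = 2.
The remainder reaches 0 after 5 divisions, so the expansion has 5 partial quotients, read off in order.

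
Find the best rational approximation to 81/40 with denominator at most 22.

45/22

Expand x = 81/40 as a continued fraction with the Euclidean algorithm:
  81 = 2*40 + 1, so a_0 = 2.
  40 = 40*1 + 0, so a_1 = 40.
so x = [2; 40].
Convergents (p_i = a_i*p_{i-1} + p_{i-2}, q_i = a_i*q_{i-1} + q_{i-2} with p_{-2}=0, p_{-1}=1, q_{-2}=1, q_{-1}=0), until the denominator exceeds 22:
  i=0: a_0=2, p_0 = 2*1 + 0 = 2, q_0 = 2*0 + 1 = 1.
  i=1: a_1=40, p_1 = 40*2 + 1 = 81, q_1 = 40*1 + 0 = 40.
q_1 = 40 > 22, so the last convergent with denominator <= 22 is p_0/q_0 = 2/1.
The closest fraction with denominator <= 22 is either p_0/q_0 or the intermediate fraction (k*p_0 + p_{-1})/(k*q_0 + q_{-1}) with the largest k >= 1 whose denominator stays <= 22; these approach x as k grows, and every other convergent or intermediate fraction in range is farther away.
Largest k: floor((22 - q_{-1})/q_0) = floor((22 - 0)/1) = 22 (using the seeds p_{-1} = 1, q_{-1} = 0).
That gives (22*2 + 1)/(22*1 + 0) = 45/22.
Compare the errors: |x - 2/1| = |81*1 - 2*40|/(40*1) = 1/40, and |x - 45/22| = |81*22 - 45*40|/(40*22) = 18/880.
Cross-multiplying, 18*40 = 720 < 880 = 1*880, so 18/880 is smaller: the intermediate fraction 45/22 is closer to x than 2/1.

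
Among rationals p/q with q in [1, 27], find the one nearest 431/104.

29/7

Expand x = 431/104 as a continued fraction with the Euclidean algorithm:
  431 = 4*104 + 15, so a_0 = 4.
  104 = 6*15 + 14, so a_1 = 6.
  15 = 1*14 + 1, so a_2 = 1.
  14 = 14*1 + 0, so a_3 = 14.
so x = [4; 6, 1, 14].
Convergents (p_i = a_i*p_{i-1} + p_{i-2}, q_i = a_i*q_{i-1} + q_{i-2} with p_{-2}=0, p_{-1}=1, q_{-2}=1, q_{-1}=0), until the denominator exceeds 27:
  i=0: a_0=4, p_0 = 4*1 + 0 = 4, q_0 = 4*0 + 1 = 1.
  i=1: a_1=6, p_1 = 6*4 + 1 = 25, q_1 = 6*1 + 0 = 6.
  i=2: a_2=1, p_2 = 1*25 + 4 = 29, q_2 = 1*6 + 1 = 7.
  i=3: a_3=14, p_3 = 14*29 + 25 = 431, q_3 = 14*7 + 6 = 104.
q_3 = 104 > 27, so the last convergent with denominator <= 27 is p_2/q_2 = 29/7.
The closest fraction with denominator <= 27 is either p_2/q_2 or the intermediate fraction (k*p_2 + p_1)/(k*q_2 + q_1) with the largest k >= 1 whose denominator stays <= 27; these approach x as k grows, and every other convergent or intermediate fraction in range is farther away.
Largest k: floor((27 - q_1)/q_2) = floor((27 - 6)/7) = 3.
That gives (3*29 + 25)/(3*7 + 6) = 112/27.
Compare the errors: |x - 29/7| = |431*7 - 29*104|/(104*7) = 1/728, and |x - 112/27| = |431*27 - 112*104|/(104*27) = 11/2808.
Cross-multiplying, 1*2808 = 2808 < 8008 = 11*728, so 1/728 is smaller: the convergent 29/7 is closer to x than 112/27.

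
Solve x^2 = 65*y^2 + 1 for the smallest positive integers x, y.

(x, y) = (129, 16)

First expand sqrt(65) as a continued fraction. With x_i = (sqrt(65) + m_i)/d_i and (m_0, d_0) = (0, 1): a_0 = floor(sqrt(65)) = 8, since 8^2 = 64 <= 65 < 81 = 9^2.
Iterate m_{i+1} = d_i*a_i - m_i, d_{i+1} = (65 - m_{i+1}^2)/d_i, a_{i+1} = floor((a_0 + m_{i+1})/d_{i+1}):
  m_1 = 1*8 - 0 = 8, d_1 = (65 - 8^2)/1 = 1/1 = 1, a_1 = floor((8 + 8)/1) = 16.
  m_2 = 1*16 - 8 = 8, d_2 = (65 - 8^2)/1 = 1/1 = 1: (m_2, d_2) = (m_1, d_1) = (8, 1), so from here the quotient a_1 repeats; the period length is 1.
So sqrt(65) = [8; (16)] with period length k = 1.
k is odd, so (p_{k-1}, q_{k-1}) only solves x^2 - 65y^2 = -1 and the fundamental solution of x^2 - 65y^2 = 1 is (p_{2k-1}, q_{2k-1}) = (p_1, q_1); compute convergents through index 1, running through the period twice.
Convergents (p_i = a_i*p_{i-1} + p_{i-2}, q_i = a_i*q_{i-1} + q_{i-2} with p_{-2}=0, p_{-1}=1, q_{-2}=1, q_{-1}=0):
  i=0: a_0=8, p_0 = 8*1 + 0 = 8, q_0 = 8*0 + 1 = 1.
  i=1: a_1=16, p_1 = 16*8 + 1 = 129, q_1 = 16*1 + 0 = 16.
Indeed p_0^2 - 65*q_0^2 = 64 - 65 = -1, not +1.
Check: 129^2 - 65*16^2 = 16641 - 16640 = 1, so (x, y) = (129, 16) solves the equation, and by the theorem it is the least positive solution.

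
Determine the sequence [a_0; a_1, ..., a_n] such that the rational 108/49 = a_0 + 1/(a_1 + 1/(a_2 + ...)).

Run the Euclidean algorithm on 108 and 49; the successive quotients are the partial quotients a_0, a_1, ... (each step inverts the fractional part left over by the previous one):
  108 = 2*49 + 10, so a_0 = 2.
  49 = 4*10 + 9, so a_1 = 4.
  10 = 1*9 + 1, so a_2 = 1.
  9 = 9*1 + 0, so a_3 = 9.
The remainder reaches 0 after 4 divisions, so the expansion has 4 partial quotients, read off in order.

[2; 4, 1, 9]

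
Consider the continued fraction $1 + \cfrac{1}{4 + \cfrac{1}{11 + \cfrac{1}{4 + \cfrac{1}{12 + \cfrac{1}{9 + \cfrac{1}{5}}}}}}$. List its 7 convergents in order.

1/1, 5/4, 56/45, 229/184, 2804/2253, 25465/20461, 130129/104558

Using the convergent recurrence p_i = a_i*p_{i-1} + p_{i-2}, q_i = a_i*q_{i-1} + q_{i-2} with p_{-2}=0, p_{-1}=1, q_{-2}=1, q_{-1}=0:
  i=0: a_0=1, p_0 = 1*1 + 0 = 1, q_0 = 1*0 + 1 = 1.
  i=1: a_1=4, p_1 = 4*1 + 1 = 5, q_1 = 4*1 + 0 = 4.
  i=2: a_2=11, p_2 = 11*5 + 1 = 56, q_2 = 11*4 + 1 = 45.
  i=3: a_3=4, p_3 = 4*56 + 5 = 229, q_3 = 4*45 + 4 = 184.
  i=4: a_4=12, p_4 = 12*229 + 56 = 2804, q_4 = 12*184 + 45 = 2253.
  i=5: a_5=9, p_5 = 9*2804 + 229 = 25465, q_5 = 9*2253 + 184 = 20461.
  i=6: a_6=5, p_6 = 5*25465 + 2804 = 130129, q_6 = 5*20461 + 2253 = 104558.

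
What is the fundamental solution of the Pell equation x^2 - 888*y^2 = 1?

(x, y) = (149, 5)

First expand sqrt(888) as a continued fraction. With x_i = (sqrt(888) + m_i)/d_i and (m_0, d_0) = (0, 1): a_0 = floor(sqrt(888)) = 29, since 29^2 = 841 <= 888 < 900 = 30^2.
Iterate m_{i+1} = d_i*a_i - m_i, d_{i+1} = (888 - m_{i+1}^2)/d_i, a_{i+1} = floor((a_0 + m_{i+1})/d_{i+1}):
  m_1 = 1*29 - 0 = 29, d_1 = (888 - 29^2)/1 = 47/1 = 47, a_1 = floor((29 + 29)/47) = 1.
  m_2 = 47*1 - 29 = 18, d_2 = (888 - 18^2)/47 = 564/47 = 12, a_2 = floor((29 + 18)/12) = 3.
  m_3 = 12*3 - 18 = 18, d_3 = (888 - 18^2)/12 = 564/12 = 47, a_3 = floor((29 + 18)/47) = 1.
  m_4 = 47*1 - 18 = 29, d_4 = (888 - 29^2)/47 = 47/47 = 1, a_4 = floor((29 + 29)/1) = 58.
  m_5 = 1*58 - 29 = 29, d_5 = (888 - 29^2)/1 = 47/1 = 47: (m_5, d_5) = (m_1, d_1) = (29, 47), so from here the quotients repeat a_1, ..., a_4; the period length is 4.
So sqrt(888) = [29; (1, 3, 1, 58)] with period length k = 4.
k is even, so the fundamental solution of x^2 - 888y^2 = 1 is (p_{k-1}, q_{k-1}) = (p_3, q_3); compute convergents through index 3.
Convergents (p_i = a_i*p_{i-1} + p_{i-2}, q_i = a_i*q_{i-1} + q_{i-2} with p_{-2}=0, p_{-1}=1, q_{-2}=1, q_{-1}=0):
  i=0: a_0=29, p_0 = 29*1 + 0 = 29, q_0 = 29*0 + 1 = 1.
  i=1: a_1=1, p_1 = 1*29 + 1 = 30, q_1 = 1*1 + 0 = 1.
  i=2: a_2=3, p_2 = 3*30 + 29 = 119, q_2 = 3*1 + 1 = 4.
  i=3: a_3=1, p_3 = 1*119 + 30 = 149, q_3 = 1*4 + 1 = 5.
Check: 149^2 - 888*5^2 = 22201 - 22200 = 1, so (x, y) = (149, 5) solves the equation, and by the theorem it is the least positive solution.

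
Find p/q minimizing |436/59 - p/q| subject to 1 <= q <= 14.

Expand x = 436/59 as a continued fraction with the Euclidean algorithm:
  436 = 7*59 + 23, so a_0 = 7.
  59 = 2*23 + 13, so a_1 = 2.
  23 = 1*13 + 10, so a_2 = 1.
  13 = 1*10 + 3, so a_3 = 1.
  10 = 3*3 + 1, so a_4 = 3.
  3 = 3*1 + 0, so a_5 = 3.
so x = [7; 2, 1, 1, 3, 3].
Convergents (p_i = a_i*p_{i-1} + p_{i-2}, q_i = a_i*q_{i-1} + q_{i-2} with p_{-2}=0, p_{-1}=1, q_{-2}=1, q_{-1}=0), until the denominator exceeds 14:
  i=0: a_0=7, p_0 = 7*1 + 0 = 7, q_0 = 7*0 + 1 = 1.
  i=1: a_1=2, p_1 = 2*7 + 1 = 15, q_1 = 2*1 + 0 = 2.
  i=2: a_2=1, p_2 = 1*15 + 7 = 22, q_2 = 1*2 + 1 = 3.
  i=3: a_3=1, p_3 = 1*22 + 15 = 37, q_3 = 1*3 + 2 = 5.
  i=4: a_4=3, p_4 = 3*37 + 22 = 133, q_4 = 3*5 + 3 = 18.
q_4 = 18 > 14, so the last convergent with denominator <= 14 is p_3/q_3 = 37/5.
The closest fraction with denominator <= 14 is either p_3/q_3 or the intermediate fraction (k*p_3 + p_2)/(k*q_3 + q_2) with the largest k >= 1 whose denominator stays <= 14; these approach x as k grows, and every other convergent or intermediate fraction in range is farther away.
Largest k: floor((14 - q_2)/q_3) = floor((14 - 3)/5) = 2.
That gives (2*37 + 22)/(2*5 + 3) = 96/13.
Compare the errors: |x - 37/5| = |436*5 - 37*59|/(59*5) = 3/295, and |x - 96/13| = |436*13 - 96*59|/(59*13) = 4/767.
Cross-multiplying, 4*295 = 1180 < 2301 = 3*767, so 4/767 is smaller: the intermediate fraction 96/13 is closer to x than 37/5.

96/13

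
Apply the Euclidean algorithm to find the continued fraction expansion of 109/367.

[0; 3, 2, 1, 2, 1, 1, 1, 3]

Run the Euclidean algorithm on 109 and 367; the successive quotients are the partial quotients a_0, a_1, ... (each step inverts the fractional part left over by the previous one):
  109 = 0*367 + 109, so a_0 = 0.
  367 = 3*109 + 40, so a_1 = 3.
  109 = 2*40 + 29, so a_2 = 2.
  40 = 1*29 + 11, so a_3 = 1.
  29 = 2*11 + 7, so a_4 = 2.
  11 = 1*7 + 4, so a_5 = 1.
  7 = 1*4 + 3, so a_6 = 1.
  4 = 1*3 + 1, so a_7 = 1.
  3 = 3*1 + 0, so a_8 = 3.
The remainder reaches 0 after 9 divisions, so the expansion has 9 partial quotients, read off in order.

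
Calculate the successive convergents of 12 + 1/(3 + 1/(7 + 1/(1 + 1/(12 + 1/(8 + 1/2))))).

12/1, 37/3, 271/22, 308/25, 3967/322, 32044/2601, 68055/5524

Using the convergent recurrence p_i = a_i*p_{i-1} + p_{i-2}, q_i = a_i*q_{i-1} + q_{i-2} with p_{-2}=0, p_{-1}=1, q_{-2}=1, q_{-1}=0:
  i=0: a_0=12, p_0 = 12*1 + 0 = 12, q_0 = 12*0 + 1 = 1.
  i=1: a_1=3, p_1 = 3*12 + 1 = 37, q_1 = 3*1 + 0 = 3.
  i=2: a_2=7, p_2 = 7*37 + 12 = 271, q_2 = 7*3 + 1 = 22.
  i=3: a_3=1, p_3 = 1*271 + 37 = 308, q_3 = 1*22 + 3 = 25.
  i=4: a_4=12, p_4 = 12*308 + 271 = 3967, q_4 = 12*25 + 22 = 322.
  i=5: a_5=8, p_5 = 8*3967 + 308 = 32044, q_5 = 8*322 + 25 = 2601.
  i=6: a_6=2, p_6 = 2*32044 + 3967 = 68055, q_6 = 2*2601 + 322 = 5524.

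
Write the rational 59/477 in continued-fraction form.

[0; 8, 11, 1, 4]

Run the Euclidean algorithm on 59 and 477; the successive quotients are the partial quotients a_0, a_1, ... (each step inverts the fractional part left over by the previous one):
  59 = 0*477 + 59, so a_0 = 0.
  477 = 8*59 + 5, so a_1 = 8.
  59 = 11*5 + 4, so a_2 = 11.
  5 = 1*4 + 1, so a_3 = 1.
  4 = 4*1 + 0, so a_4 = 4.
The remainder reaches 0 after 5 divisions, so the expansion has 5 partial quotients, read off in order.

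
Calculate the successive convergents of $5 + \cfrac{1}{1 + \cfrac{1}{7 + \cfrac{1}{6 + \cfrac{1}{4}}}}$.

5/1, 6/1, 47/8, 288/49, 1199/204

Using the convergent recurrence p_i = a_i*p_{i-1} + p_{i-2}, q_i = a_i*q_{i-1} + q_{i-2} with p_{-2}=0, p_{-1}=1, q_{-2}=1, q_{-1}=0:
  i=0: a_0=5, p_0 = 5*1 + 0 = 5, q_0 = 5*0 + 1 = 1.
  i=1: a_1=1, p_1 = 1*5 + 1 = 6, q_1 = 1*1 + 0 = 1.
  i=2: a_2=7, p_2 = 7*6 + 5 = 47, q_2 = 7*1 + 1 = 8.
  i=3: a_3=6, p_3 = 6*47 + 6 = 288, q_3 = 6*8 + 1 = 49.
  i=4: a_4=4, p_4 = 4*288 + 47 = 1199, q_4 = 4*49 + 8 = 204.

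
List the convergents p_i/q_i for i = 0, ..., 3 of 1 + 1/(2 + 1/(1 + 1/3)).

Using the convergent recurrence p_i = a_i*p_{i-1} + p_{i-2}, q_i = a_i*q_{i-1} + q_{i-2} with p_{-2}=0, p_{-1}=1, q_{-2}=1, q_{-1}=0:
  i=0: a_0=1, p_0 = 1*1 + 0 = 1, q_0 = 1*0 + 1 = 1.
  i=1: a_1=2, p_1 = 2*1 + 1 = 3, q_1 = 2*1 + 0 = 2.
  i=2: a_2=1, p_2 = 1*3 + 1 = 4, q_2 = 1*2 + 1 = 3.
  i=3: a_3=3, p_3 = 3*4 + 3 = 15, q_3 = 3*3 + 2 = 11.

1/1, 3/2, 4/3, 15/11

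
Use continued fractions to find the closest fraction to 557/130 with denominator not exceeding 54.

Expand x = 557/130 as a continued fraction with the Euclidean algorithm:
  557 = 4*130 + 37, so a_0 = 4.
  130 = 3*37 + 19, so a_1 = 3.
  37 = 1*19 + 18, so a_2 = 1.
  19 = 1*18 + 1, so a_3 = 1.
  18 = 18*1 + 0, so a_4 = 18.
so x = [4; 3, 1, 1, 18].
Convergents (p_i = a_i*p_{i-1} + p_{i-2}, q_i = a_i*q_{i-1} + q_{i-2} with p_{-2}=0, p_{-1}=1, q_{-2}=1, q_{-1}=0), until the denominator exceeds 54:
  i=0: a_0=4, p_0 = 4*1 + 0 = 4, q_0 = 4*0 + 1 = 1.
  i=1: a_1=3, p_1 = 3*4 + 1 = 13, q_1 = 3*1 + 0 = 3.
  i=2: a_2=1, p_2 = 1*13 + 4 = 17, q_2 = 1*3 + 1 = 4.
  i=3: a_3=1, p_3 = 1*17 + 13 = 30, q_3 = 1*4 + 3 = 7.
  i=4: a_4=18, p_4 = 18*30 + 17 = 557, q_4 = 18*7 + 4 = 130.
q_4 = 130 > 54, so the last convergent with denominator <= 54 is p_3/q_3 = 30/7.
The closest fraction with denominator <= 54 is either p_3/q_3 or the intermediate fraction (k*p_3 + p_2)/(k*q_3 + q_2) with the largest k >= 1 whose denominator stays <= 54; these approach x as k grows, and every other convergent or intermediate fraction in range is farther away.
Largest k: floor((54 - q_2)/q_3) = floor((54 - 4)/7) = 7.
That gives (7*30 + 17)/(7*7 + 4) = 227/53.
Compare the errors: |x - 30/7| = |557*7 - 30*130|/(130*7) = 1/910, and |x - 227/53| = |557*53 - 227*130|/(130*53) = 11/6890.
Cross-multiplying, 1*6890 = 6890 < 10010 = 11*910, so 1/910 is smaller: the convergent 30/7 is closer to x than 227/53.

30/7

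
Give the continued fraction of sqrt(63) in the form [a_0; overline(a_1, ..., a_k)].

Write x_i = (sqrt(63) + m_i)/d_i with (m_0, d_0) = (0, 1). a_0 = floor(sqrt(63)) = 7, since 7^2 = 49 <= 63 < 64 = 8^2.
Iterate m_{i+1} = d_i*a_i - m_i, d_{i+1} = (63 - m_{i+1}^2)/d_i, a_{i+1} = floor((a_0 + m_{i+1})/d_{i+1}):
  m_1 = 1*7 - 0 = 7, d_1 = (63 - 7^2)/1 = 14/1 = 14, a_1 = floor((7 + 7)/14) = 1.
  m_2 = 14*1 - 7 = 7, d_2 = (63 - 7^2)/14 = 14/14 = 1, a_2 = floor((7 + 7)/1) = 14.
  m_3 = 1*14 - 7 = 7, d_3 = (63 - 7^2)/1 = 14/1 = 14: (m_3, d_3) = (m_1, d_1) = (7, 14), so from here the quotients repeat a_1, a_2; the period length is 2.
Hence the expansion of sqrt(63) is a_0 = 7 followed by the repeating block 1, 14 (period 2).

[7; overline(1, 14)]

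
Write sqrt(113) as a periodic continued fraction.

[10; (1, 1, 1, 2, 2, 1, 1, 1, 20)]

Write x_i = (sqrt(113) + m_i)/d_i with (m_0, d_0) = (0, 1). a_0 = floor(sqrt(113)) = 10, since 10^2 = 100 <= 113 < 121 = 11^2.
Iterate m_{i+1} = d_i*a_i - m_i, d_{i+1} = (113 - m_{i+1}^2)/d_i, a_{i+1} = floor((a_0 + m_{i+1})/d_{i+1}):
  m_1 = 1*10 - 0 = 10, d_1 = (113 - 10^2)/1 = 13/1 = 13, a_1 = floor((10 + 10)/13) = 1.
  m_2 = 13*1 - 10 = 3, d_2 = (113 - 3^2)/13 = 104/13 = 8, a_2 = floor((10 + 3)/8) = 1.
  m_3 = 8*1 - 3 = 5, d_3 = (113 - 5^2)/8 = 88/8 = 11, a_3 = floor((10 + 5)/11) = 1.
  m_4 = 11*1 - 5 = 6, d_4 = (113 - 6^2)/11 = 77/11 = 7, a_4 = floor((10 + 6)/7) = 2.
  m_5 = 7*2 - 6 = 8, d_5 = (113 - 8^2)/7 = 49/7 = 7, a_5 = floor((10 + 8)/7) = 2.
  m_6 = 7*2 - 8 = 6, d_6 = (113 - 6^2)/7 = 77/7 = 11, a_6 = floor((10 + 6)/11) = 1.
  m_7 = 11*1 - 6 = 5, d_7 = (113 - 5^2)/11 = 88/11 = 8, a_7 = floor((10 + 5)/8) = 1.
  m_8 = 8*1 - 5 = 3, d_8 = (113 - 3^2)/8 = 104/8 = 13, a_8 = floor((10 + 3)/13) = 1.
  m_9 = 13*1 - 3 = 10, d_9 = (113 - 10^2)/13 = 13/13 = 1, a_9 = floor((10 + 10)/1) = 20.
  m_10 = 1*20 - 10 = 10, d_10 = (113 - 10^2)/1 = 13/1 = 13: (m_10, d_10) = (m_1, d_1) = (10, 13), so from here the quotients repeat a_1, ..., a_9; the period length is 9.
Hence the expansion of sqrt(113) is a_0 = 10 followed by the repeating block 1, 1, 1, 2, 2, 1, 1, 1, 20 (period 9).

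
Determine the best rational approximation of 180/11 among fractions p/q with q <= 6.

49/3

Expand x = 180/11 as a continued fraction with the Euclidean algorithm:
  180 = 16*11 + 4, so a_0 = 16.
  11 = 2*4 + 3, so a_1 = 2.
  4 = 1*3 + 1, so a_2 = 1.
  3 = 3*1 + 0, so a_3 = 3.
so x = [16; 2, 1, 3].
Convergents (p_i = a_i*p_{i-1} + p_{i-2}, q_i = a_i*q_{i-1} + q_{i-2} with p_{-2}=0, p_{-1}=1, q_{-2}=1, q_{-1}=0), until the denominator exceeds 6:
  i=0: a_0=16, p_0 = 16*1 + 0 = 16, q_0 = 16*0 + 1 = 1.
  i=1: a_1=2, p_1 = 2*16 + 1 = 33, q_1 = 2*1 + 0 = 2.
  i=2: a_2=1, p_2 = 1*33 + 16 = 49, q_2 = 1*2 + 1 = 3.
  i=3: a_3=3, p_3 = 3*49 + 33 = 180, q_3 = 3*3 + 2 = 11.
q_3 = 11 > 6, so the last convergent with denominator <= 6 is p_2/q_2 = 49/3.
The closest fraction with denominator <= 6 is either p_2/q_2 or the intermediate fraction (k*p_2 + p_1)/(k*q_2 + q_1) with the largest k >= 1 whose denominator stays <= 6; these approach x as k grows, and every other convergent or intermediate fraction in range is farther away.
Largest k: floor((6 - q_1)/q_2) = floor((6 - 2)/3) = 1.
That gives (1*49 + 33)/(1*3 + 2) = 82/5.
Compare the errors: |x - 49/3| = |180*3 - 49*11|/(11*3) = 1/33, and |x - 82/5| = |180*5 - 82*11|/(11*5) = 2/55.
Cross-multiplying, 1*55 = 55 < 66 = 2*33, so 1/33 is smaller: the convergent 49/3 is closer to x than 82/5.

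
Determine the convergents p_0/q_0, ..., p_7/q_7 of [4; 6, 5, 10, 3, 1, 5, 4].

Using the convergent recurrence p_i = a_i*p_{i-1} + p_{i-2}, q_i = a_i*q_{i-1} + q_{i-2} with p_{-2}=0, p_{-1}=1, q_{-2}=1, q_{-1}=0:
  i=0: a_0=4, p_0 = 4*1 + 0 = 4, q_0 = 4*0 + 1 = 1.
  i=1: a_1=6, p_1 = 6*4 + 1 = 25, q_1 = 6*1 + 0 = 6.
  i=2: a_2=5, p_2 = 5*25 + 4 = 129, q_2 = 5*6 + 1 = 31.
  i=3: a_3=10, p_3 = 10*129 + 25 = 1315, q_3 = 10*31 + 6 = 316.
  i=4: a_4=3, p_4 = 3*1315 + 129 = 4074, q_4 = 3*316 + 31 = 979.
  i=5: a_5=1, p_5 = 1*4074 + 1315 = 5389, q_5 = 1*979 + 316 = 1295.
  i=6: a_6=5, p_6 = 5*5389 + 4074 = 31019, q_6 = 5*1295 + 979 = 7454.
  i=7: a_7=4, p_7 = 4*31019 + 5389 = 129465, q_7 = 4*7454 + 1295 = 31111.

4/1, 25/6, 129/31, 1315/316, 4074/979, 5389/1295, 31019/7454, 129465/31111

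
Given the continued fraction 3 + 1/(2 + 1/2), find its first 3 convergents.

Using the convergent recurrence p_i = a_i*p_{i-1} + p_{i-2}, q_i = a_i*q_{i-1} + q_{i-2} with p_{-2}=0, p_{-1}=1, q_{-2}=1, q_{-1}=0:
  i=0: a_0=3, p_0 = 3*1 + 0 = 3, q_0 = 3*0 + 1 = 1.
  i=1: a_1=2, p_1 = 2*3 + 1 = 7, q_1 = 2*1 + 0 = 2.
  i=2: a_2=2, p_2 = 2*7 + 3 = 17, q_2 = 2*2 + 1 = 5.

3/1, 7/2, 17/5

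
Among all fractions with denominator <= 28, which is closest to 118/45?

Expand x = 118/45 as a continued fraction with the Euclidean algorithm:
  118 = 2*45 + 28, so a_0 = 2.
  45 = 1*28 + 17, so a_1 = 1.
  28 = 1*17 + 11, so a_2 = 1.
  17 = 1*11 + 6, so a_3 = 1.
  11 = 1*6 + 5, so a_4 = 1.
  6 = 1*5 + 1, so a_5 = 1.
  5 = 5*1 + 0, so a_6 = 5.
so x = [2; 1, 1, 1, 1, 1, 5].
Convergents (p_i = a_i*p_{i-1} + p_{i-2}, q_i = a_i*q_{i-1} + q_{i-2} with p_{-2}=0, p_{-1}=1, q_{-2}=1, q_{-1}=0), until the denominator exceeds 28:
  i=0: a_0=2, p_0 = 2*1 + 0 = 2, q_0 = 2*0 + 1 = 1.
  i=1: a_1=1, p_1 = 1*2 + 1 = 3, q_1 = 1*1 + 0 = 1.
  i=2: a_2=1, p_2 = 1*3 + 2 = 5, q_2 = 1*1 + 1 = 2.
  i=3: a_3=1, p_3 = 1*5 + 3 = 8, q_3 = 1*2 + 1 = 3.
  i=4: a_4=1, p_4 = 1*8 + 5 = 13, q_4 = 1*3 + 2 = 5.
  i=5: a_5=1, p_5 = 1*13 + 8 = 21, q_5 = 1*5 + 3 = 8.
  i=6: a_6=5, p_6 = 5*21 + 13 = 118, q_6 = 5*8 + 5 = 45.
q_6 = 45 > 28, so the last convergent with denominator <= 28 is p_5/q_5 = 21/8.
The closest fraction with denominator <= 28 is either p_5/q_5 or the intermediate fraction (k*p_5 + p_4)/(k*q_5 + q_4) with the largest k >= 1 whose denominator stays <= 28; these approach x as k grows, and every other convergent or intermediate fraction in range is farther away.
Largest k: floor((28 - q_4)/q_5) = floor((28 - 5)/8) = 2.
That gives (2*21 + 13)/(2*8 + 5) = 55/21.
Compare the errors: |x - 21/8| = |118*8 - 21*45|/(45*8) = 1/360, and |x - 55/21| = |118*21 - 55*45|/(45*21) = 3/945.
Cross-multiplying, 1*945 = 945 < 1080 = 3*360, so 1/360 is smaller: the convergent 21/8 is closer to x than 55/21.

21/8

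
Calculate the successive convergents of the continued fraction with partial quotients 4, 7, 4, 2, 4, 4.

4/1, 29/7, 120/29, 269/65, 1196/289, 5053/1221

Using the convergent recurrence p_i = a_i*p_{i-1} + p_{i-2}, q_i = a_i*q_{i-1} + q_{i-2} with p_{-2}=0, p_{-1}=1, q_{-2}=1, q_{-1}=0:
  i=0: a_0=4, p_0 = 4*1 + 0 = 4, q_0 = 4*0 + 1 = 1.
  i=1: a_1=7, p_1 = 7*4 + 1 = 29, q_1 = 7*1 + 0 = 7.
  i=2: a_2=4, p_2 = 4*29 + 4 = 120, q_2 = 4*7 + 1 = 29.
  i=3: a_3=2, p_3 = 2*120 + 29 = 269, q_3 = 2*29 + 7 = 65.
  i=4: a_4=4, p_4 = 4*269 + 120 = 1196, q_4 = 4*65 + 29 = 289.
  i=5: a_5=4, p_5 = 4*1196 + 269 = 5053, q_5 = 4*289 + 65 = 1221.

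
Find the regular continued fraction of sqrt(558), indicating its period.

[23; (1, 1, 1, 1, 1, 4, 1, 1, 1, 1, 1, 46)]

Write x_i = (sqrt(558) + m_i)/d_i with (m_0, d_0) = (0, 1). a_0 = floor(sqrt(558)) = 23, since 23^2 = 529 <= 558 < 576 = 24^2.
Iterate m_{i+1} = d_i*a_i - m_i, d_{i+1} = (558 - m_{i+1}^2)/d_i, a_{i+1} = floor((a_0 + m_{i+1})/d_{i+1}):
  m_1 = 1*23 - 0 = 23, d_1 = (558 - 23^2)/1 = 29/1 = 29, a_1 = floor((23 + 23)/29) = 1.
  m_2 = 29*1 - 23 = 6, d_2 = (558 - 6^2)/29 = 522/29 = 18, a_2 = floor((23 + 6)/18) = 1.
  m_3 = 18*1 - 6 = 12, d_3 = (558 - 12^2)/18 = 414/18 = 23, a_3 = floor((23 + 12)/23) = 1.
  m_4 = 23*1 - 12 = 11, d_4 = (558 - 11^2)/23 = 437/23 = 19, a_4 = floor((23 + 11)/19) = 1.
  m_5 = 19*1 - 11 = 8, d_5 = (558 - 8^2)/19 = 494/19 = 26, a_5 = floor((23 + 8)/26) = 1.
  m_6 = 26*1 - 8 = 18, d_6 = (558 - 18^2)/26 = 234/26 = 9, a_6 = floor((23 + 18)/9) = 4.
  m_7 = 9*4 - 18 = 18, d_7 = (558 - 18^2)/9 = 234/9 = 26, a_7 = floor((23 + 18)/26) = 1.
  m_8 = 26*1 - 18 = 8, d_8 = (558 - 8^2)/26 = 494/26 = 19, a_8 = floor((23 + 8)/19) = 1.
  m_9 = 19*1 - 8 = 11, d_9 = (558 - 11^2)/19 = 437/19 = 23, a_9 = floor((23 + 11)/23) = 1.
  m_10 = 23*1 - 11 = 12, d_10 = (558 - 12^2)/23 = 414/23 = 18, a_10 = floor((23 + 12)/18) = 1.
  m_11 = 18*1 - 12 = 6, d_11 = (558 - 6^2)/18 = 522/18 = 29, a_11 = floor((23 + 6)/29) = 1.
  m_12 = 29*1 - 6 = 23, d_12 = (558 - 23^2)/29 = 29/29 = 1, a_12 = floor((23 + 23)/1) = 46.
  m_13 = 1*46 - 23 = 23, d_13 = (558 - 23^2)/1 = 29/1 = 29: (m_13, d_13) = (m_1, d_1) = (23, 29), so from here the quotients repeat a_1, ..., a_12; the period length is 12.
Hence the expansion of sqrt(558) is a_0 = 23 followed by the repeating block 1, 1, 1, 1, 1, 4, 1, 1, 1, 1, 1, 46 (period 12).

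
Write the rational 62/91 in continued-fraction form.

Run the Euclidean algorithm on 62 and 91; the successive quotients are the partial quotients a_0, a_1, ... (each step inverts the fractional part left over by the previous one):
  62 = 0*91 + 62, so a_0 = 0.
  91 = 1*62 + 29, so a_1 = 1.
  62 = 2*29 + 4, so a_2 = 2.
  29 = 7*4 + 1, so a_3 = 7.
  4 = 4*1 + 0, so a_4 = 4.
The remainder reaches 0 after 5 divisions, so the expansion has 5 partial quotients, read off in order.

[0; 1, 2, 7, 4]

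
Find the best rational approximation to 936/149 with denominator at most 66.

Expand x = 936/149 as a continued fraction with the Euclidean algorithm:
  936 = 6*149 + 42, so a_0 = 6.
  149 = 3*42 + 23, so a_1 = 3.
  42 = 1*23 + 19, so a_2 = 1.
  23 = 1*19 + 4, so a_3 = 1.
  19 = 4*4 + 3, so a_4 = 4.
  4 = 1*3 + 1, so a_5 = 1.
  3 = 3*1 + 0, so a_6 = 3.
so x = [6; 3, 1, 1, 4, 1, 3].
Convergents (p_i = a_i*p_{i-1} + p_{i-2}, q_i = a_i*q_{i-1} + q_{i-2} with p_{-2}=0, p_{-1}=1, q_{-2}=1, q_{-1}=0), until the denominator exceeds 66:
  i=0: a_0=6, p_0 = 6*1 + 0 = 6, q_0 = 6*0 + 1 = 1.
  i=1: a_1=3, p_1 = 3*6 + 1 = 19, q_1 = 3*1 + 0 = 3.
  i=2: a_2=1, p_2 = 1*19 + 6 = 25, q_2 = 1*3 + 1 = 4.
  i=3: a_3=1, p_3 = 1*25 + 19 = 44, q_3 = 1*4 + 3 = 7.
  i=4: a_4=4, p_4 = 4*44 + 25 = 201, q_4 = 4*7 + 4 = 32.
  i=5: a_5=1, p_5 = 1*201 + 44 = 245, q_5 = 1*32 + 7 = 39.
  i=6: a_6=3, p_6 = 3*245 + 201 = 936, q_6 = 3*39 + 32 = 149.
q_6 = 149 > 66, so the last convergent with denominator <= 66 is p_5/q_5 = 245/39.
The closest fraction with denominator <= 66 is either p_5/q_5 or the intermediate fraction (k*p_5 + p_4)/(k*q_5 + q_4) with the largest k >= 1 whose denominator stays <= 66; these approach x as k grows, and every other convergent or intermediate fraction in range is farther away.
Largest k: floor((66 - q_4)/q_5) = floor((66 - 32)/39) = 0.
Since k = 0, no intermediate fraction beyond p_5/q_5 has denominator <= 66, so the convergent 245/39 is the closest (its error is |936*39 - 245*149|/(149*39) = 1/5811).

245/39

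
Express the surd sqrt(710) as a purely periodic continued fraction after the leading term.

Write x_i = (sqrt(710) + m_i)/d_i with (m_0, d_0) = (0, 1). a_0 = floor(sqrt(710)) = 26, since 26^2 = 676 <= 710 < 729 = 27^2.
Iterate m_{i+1} = d_i*a_i - m_i, d_{i+1} = (710 - m_{i+1}^2)/d_i, a_{i+1} = floor((a_0 + m_{i+1})/d_{i+1}):
  m_1 = 1*26 - 0 = 26, d_1 = (710 - 26^2)/1 = 34/1 = 34, a_1 = floor((26 + 26)/34) = 1.
  m_2 = 34*1 - 26 = 8, d_2 = (710 - 8^2)/34 = 646/34 = 19, a_2 = floor((26 + 8)/19) = 1.
  m_3 = 19*1 - 8 = 11, d_3 = (710 - 11^2)/19 = 589/19 = 31, a_3 = floor((26 + 11)/31) = 1.
  m_4 = 31*1 - 11 = 20, d_4 = (710 - 20^2)/31 = 310/31 = 10, a_4 = floor((26 + 20)/10) = 4.
  m_5 = 10*4 - 20 = 20, d_5 = (710 - 20^2)/10 = 310/10 = 31, a_5 = floor((26 + 20)/31) = 1.
  m_6 = 31*1 - 20 = 11, d_6 = (710 - 11^2)/31 = 589/31 = 19, a_6 = floor((26 + 11)/19) = 1.
  m_7 = 19*1 - 11 = 8, d_7 = (710 - 8^2)/19 = 646/19 = 34, a_7 = floor((26 + 8)/34) = 1.
  m_8 = 34*1 - 8 = 26, d_8 = (710 - 26^2)/34 = 34/34 = 1, a_8 = floor((26 + 26)/1) = 52.
  m_9 = 1*52 - 26 = 26, d_9 = (710 - 26^2)/1 = 34/1 = 34: (m_9, d_9) = (m_1, d_1) = (26, 34), so from here the quotients repeat a_1, ..., a_8; the period length is 8.
Hence the expansion of sqrt(710) is a_0 = 26 followed by the repeating block 1, 1, 1, 4, 1, 1, 1, 52 (period 8).

[26; (1, 1, 1, 4, 1, 1, 1, 52)]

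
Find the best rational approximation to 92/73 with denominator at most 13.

Expand x = 92/73 as a continued fraction with the Euclidean algorithm:
  92 = 1*73 + 19, so a_0 = 1.
  73 = 3*19 + 16, so a_1 = 3.
  19 = 1*16 + 3, so a_2 = 1.
  16 = 5*3 + 1, so a_3 = 5.
  3 = 3*1 + 0, so a_4 = 3.
so x = [1; 3, 1, 5, 3].
Convergents (p_i = a_i*p_{i-1} + p_{i-2}, q_i = a_i*q_{i-1} + q_{i-2} with p_{-2}=0, p_{-1}=1, q_{-2}=1, q_{-1}=0), until the denominator exceeds 13:
  i=0: a_0=1, p_0 = 1*1 + 0 = 1, q_0 = 1*0 + 1 = 1.
  i=1: a_1=3, p_1 = 3*1 + 1 = 4, q_1 = 3*1 + 0 = 3.
  i=2: a_2=1, p_2 = 1*4 + 1 = 5, q_2 = 1*3 + 1 = 4.
  i=3: a_3=5, p_3 = 5*5 + 4 = 29, q_3 = 5*4 + 3 = 23.
q_3 = 23 > 13, so the last convergent with denominator <= 13 is p_2/q_2 = 5/4.
The closest fraction with denominator <= 13 is either p_2/q_2 or the intermediate fraction (k*p_2 + p_1)/(k*q_2 + q_1) with the largest k >= 1 whose denominator stays <= 13; these approach x as k grows, and every other convergent or intermediate fraction in range is farther away.
Largest k: floor((13 - q_1)/q_2) = floor((13 - 3)/4) = 2.
That gives (2*5 + 4)/(2*4 + 3) = 14/11.
Compare the errors: |x - 5/4| = |92*4 - 5*73|/(73*4) = 3/292, and |x - 14/11| = |92*11 - 14*73|/(73*11) = 10/803.
Cross-multiplying, 3*803 = 2409 < 2920 = 10*292, so 3/292 is smaller: the convergent 5/4 is closer to x than 14/11.

5/4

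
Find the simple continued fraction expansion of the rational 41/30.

[1; 2, 1, 2, 1, 2]

Run the Euclidean algorithm on 41 and 30; the successive quotients are the partial quotients a_0, a_1, ... (each step inverts the fractional part left over by the previous one):
  41 = 1*30 + 11, so a_0 = 1.
  30 = 2*11 + 8, so a_1 = 2.
  11 = 1*8 + 3, so a_2 = 1.
  8 = 2*3 + 2, so a_3 = 2.
  3 = 1*2 + 1, so a_4 = 1.
  2 = 2*1 + 0, so a_5 = 2.
The remainder reaches 0 after 6 divisions, so the expansion has 6 partial quotients, read off in order.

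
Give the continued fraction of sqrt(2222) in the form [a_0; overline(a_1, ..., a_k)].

Write x_i = (sqrt(2222) + m_i)/d_i with (m_0, d_0) = (0, 1). a_0 = floor(sqrt(2222)) = 47, since 47^2 = 2209 <= 2222 < 2304 = 48^2.
Iterate m_{i+1} = d_i*a_i - m_i, d_{i+1} = (2222 - m_{i+1}^2)/d_i, a_{i+1} = floor((a_0 + m_{i+1})/d_{i+1}):
  m_1 = 1*47 - 0 = 47, d_1 = (2222 - 47^2)/1 = 13/1 = 13, a_1 = floor((47 + 47)/13) = 7.
  m_2 = 13*7 - 47 = 44, d_2 = (2222 - 44^2)/13 = 286/13 = 22, a_2 = floor((47 + 44)/22) = 4.
  m_3 = 22*4 - 44 = 44, d_3 = (2222 - 44^2)/22 = 286/22 = 13, a_3 = floor((47 + 44)/13) = 7.
  m_4 = 13*7 - 44 = 47, d_4 = (2222 - 47^2)/13 = 13/13 = 1, a_4 = floor((47 + 47)/1) = 94.
  m_5 = 1*94 - 47 = 47, d_5 = (2222 - 47^2)/1 = 13/1 = 13: (m_5, d_5) = (m_1, d_1) = (47, 13), so from here the quotients repeat a_1, ..., a_4; the period length is 4.
Hence the expansion of sqrt(2222) is a_0 = 47 followed by the repeating block 7, 4, 7, 94 (period 4).

[47; overline(7, 4, 7, 94)]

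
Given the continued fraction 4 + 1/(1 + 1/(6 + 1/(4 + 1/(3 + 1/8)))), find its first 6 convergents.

4/1, 5/1, 34/7, 141/29, 457/94, 3797/781

Using the convergent recurrence p_i = a_i*p_{i-1} + p_{i-2}, q_i = a_i*q_{i-1} + q_{i-2} with p_{-2}=0, p_{-1}=1, q_{-2}=1, q_{-1}=0:
  i=0: a_0=4, p_0 = 4*1 + 0 = 4, q_0 = 4*0 + 1 = 1.
  i=1: a_1=1, p_1 = 1*4 + 1 = 5, q_1 = 1*1 + 0 = 1.
  i=2: a_2=6, p_2 = 6*5 + 4 = 34, q_2 = 6*1 + 1 = 7.
  i=3: a_3=4, p_3 = 4*34 + 5 = 141, q_3 = 4*7 + 1 = 29.
  i=4: a_4=3, p_4 = 3*141 + 34 = 457, q_4 = 3*29 + 7 = 94.
  i=5: a_5=8, p_5 = 8*457 + 141 = 3797, q_5 = 8*94 + 29 = 781.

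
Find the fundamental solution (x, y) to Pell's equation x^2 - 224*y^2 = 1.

First expand sqrt(224) as a continued fraction. With x_i = (sqrt(224) + m_i)/d_i and (m_0, d_0) = (0, 1): a_0 = floor(sqrt(224)) = 14, since 14^2 = 196 <= 224 < 225 = 15^2.
Iterate m_{i+1} = d_i*a_i - m_i, d_{i+1} = (224 - m_{i+1}^2)/d_i, a_{i+1} = floor((a_0 + m_{i+1})/d_{i+1}):
  m_1 = 1*14 - 0 = 14, d_1 = (224 - 14^2)/1 = 28/1 = 28, a_1 = floor((14 + 14)/28) = 1.
  m_2 = 28*1 - 14 = 14, d_2 = (224 - 14^2)/28 = 28/28 = 1, a_2 = floor((14 + 14)/1) = 28.
  m_3 = 1*28 - 14 = 14, d_3 = (224 - 14^2)/1 = 28/1 = 28: (m_3, d_3) = (m_1, d_1) = (14, 28), so from here the quotients repeat a_1, a_2; the period length is 2.
So sqrt(224) = [14; (1, 28)] with period length k = 2.
k is even, so the fundamental solution of x^2 - 224y^2 = 1 is (p_{k-1}, q_{k-1}) = (p_1, q_1); compute convergents through index 1.
Convergents (p_i = a_i*p_{i-1} + p_{i-2}, q_i = a_i*q_{i-1} + q_{i-2} with p_{-2}=0, p_{-1}=1, q_{-2}=1, q_{-1}=0):
  i=0: a_0=14, p_0 = 14*1 + 0 = 14, q_0 = 14*0 + 1 = 1.
  i=1: a_1=1, p_1 = 1*14 + 1 = 15, q_1 = 1*1 + 0 = 1.
Check: 15^2 - 224*1^2 = 225 - 224 = 1, so (x, y) = (15, 1) solves the equation, and by the theorem it is the least positive solution.

(x, y) = (15, 1)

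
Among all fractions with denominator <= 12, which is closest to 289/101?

Expand x = 289/101 as a continued fraction with the Euclidean algorithm:
  289 = 2*101 + 87, so a_0 = 2.
  101 = 1*87 + 14, so a_1 = 1.
  87 = 6*14 + 3, so a_2 = 6.
  14 = 4*3 + 2, so a_3 = 4.
  3 = 1*2 + 1, so a_4 = 1.
  2 = 2*1 + 0, so a_5 = 2.
so x = [2; 1, 6, 4, 1, 2].
Convergents (p_i = a_i*p_{i-1} + p_{i-2}, q_i = a_i*q_{i-1} + q_{i-2} with p_{-2}=0, p_{-1}=1, q_{-2}=1, q_{-1}=0), until the denominator exceeds 12:
  i=0: a_0=2, p_0 = 2*1 + 0 = 2, q_0 = 2*0 + 1 = 1.
  i=1: a_1=1, p_1 = 1*2 + 1 = 3, q_1 = 1*1 + 0 = 1.
  i=2: a_2=6, p_2 = 6*3 + 2 = 20, q_2 = 6*1 + 1 = 7.
  i=3: a_3=4, p_3 = 4*20 + 3 = 83, q_3 = 4*7 + 1 = 29.
q_3 = 29 > 12, so the last convergent with denominator <= 12 is p_2/q_2 = 20/7.
The closest fraction with denominator <= 12 is either p_2/q_2 or the intermediate fraction (k*p_2 + p_1)/(k*q_2 + q_1) with the largest k >= 1 whose denominator stays <= 12; these approach x as k grows, and every other convergent or intermediate fraction in range is farther away.
Largest k: floor((12 - q_1)/q_2) = floor((12 - 1)/7) = 1.
That gives (1*20 + 3)/(1*7 + 1) = 23/8.
Compare the errors: |x - 20/7| = |289*7 - 20*101|/(101*7) = 3/707, and |x - 23/8| = |289*8 - 23*101|/(101*8) = 11/808.
Cross-multiplying, 3*808 = 2424 < 7777 = 11*707, so 3/707 is smaller: the convergent 20/7 is closer to x than 23/8.

20/7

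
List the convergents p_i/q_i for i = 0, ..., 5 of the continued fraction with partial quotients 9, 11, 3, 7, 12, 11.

Using the convergent recurrence p_i = a_i*p_{i-1} + p_{i-2}, q_i = a_i*q_{i-1} + q_{i-2} with p_{-2}=0, p_{-1}=1, q_{-2}=1, q_{-1}=0:
  i=0: a_0=9, p_0 = 9*1 + 0 = 9, q_0 = 9*0 + 1 = 1.
  i=1: a_1=11, p_1 = 11*9 + 1 = 100, q_1 = 11*1 + 0 = 11.
  i=2: a_2=3, p_2 = 3*100 + 9 = 309, q_2 = 3*11 + 1 = 34.
  i=3: a_3=7, p_3 = 7*309 + 100 = 2263, q_3 = 7*34 + 11 = 249.
  i=4: a_4=12, p_4 = 12*2263 + 309 = 27465, q_4 = 12*249 + 34 = 3022.
  i=5: a_5=11, p_5 = 11*27465 + 2263 = 304378, q_5 = 11*3022 + 249 = 33491.

9/1, 100/11, 309/34, 2263/249, 27465/3022, 304378/33491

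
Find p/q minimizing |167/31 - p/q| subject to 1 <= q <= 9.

43/8

Expand x = 167/31 as a continued fraction with the Euclidean algorithm:
  167 = 5*31 + 12, so a_0 = 5.
  31 = 2*12 + 7, so a_1 = 2.
  12 = 1*7 + 5, so a_2 = 1.
  7 = 1*5 + 2, so a_3 = 1.
  5 = 2*2 + 1, so a_4 = 2.
  2 = 2*1 + 0, so a_5 = 2.
so x = [5; 2, 1, 1, 2, 2].
Convergents (p_i = a_i*p_{i-1} + p_{i-2}, q_i = a_i*q_{i-1} + q_{i-2} with p_{-2}=0, p_{-1}=1, q_{-2}=1, q_{-1}=0), until the denominator exceeds 9:
  i=0: a_0=5, p_0 = 5*1 + 0 = 5, q_0 = 5*0 + 1 = 1.
  i=1: a_1=2, p_1 = 2*5 + 1 = 11, q_1 = 2*1 + 0 = 2.
  i=2: a_2=1, p_2 = 1*11 + 5 = 16, q_2 = 1*2 + 1 = 3.
  i=3: a_3=1, p_3 = 1*16 + 11 = 27, q_3 = 1*3 + 2 = 5.
  i=4: a_4=2, p_4 = 2*27 + 16 = 70, q_4 = 2*5 + 3 = 13.
q_4 = 13 > 9, so the last convergent with denominator <= 9 is p_3/q_3 = 27/5.
The closest fraction with denominator <= 9 is either p_3/q_3 or the intermediate fraction (k*p_3 + p_2)/(k*q_3 + q_2) with the largest k >= 1 whose denominator stays <= 9; these approach x as k grows, and every other convergent or intermediate fraction in range is farther away.
Largest k: floor((9 - q_2)/q_3) = floor((9 - 3)/5) = 1.
That gives (1*27 + 16)/(1*5 + 3) = 43/8.
Compare the errors: |x - 27/5| = |167*5 - 27*31|/(31*5) = 2/155, and |x - 43/8| = |167*8 - 43*31|/(31*8) = 3/248.
Cross-multiplying, 3*155 = 465 < 496 = 2*248, so 3/248 is smaller: the intermediate fraction 43/8 is closer to x than 27/5.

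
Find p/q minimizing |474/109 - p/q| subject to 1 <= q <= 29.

Expand x = 474/109 as a continued fraction with the Euclidean algorithm:
  474 = 4*109 + 38, so a_0 = 4.
  109 = 2*38 + 33, so a_1 = 2.
  38 = 1*33 + 5, so a_2 = 1.
  33 = 6*5 + 3, so a_3 = 6.
  5 = 1*3 + 2, so a_4 = 1.
  3 = 1*2 + 1, so a_5 = 1.
  2 = 2*1 + 0, so a_6 = 2.
so x = [4; 2, 1, 6, 1, 1, 2].
Convergents (p_i = a_i*p_{i-1} + p_{i-2}, q_i = a_i*q_{i-1} + q_{i-2} with p_{-2}=0, p_{-1}=1, q_{-2}=1, q_{-1}=0), until the denominator exceeds 29:
  i=0: a_0=4, p_0 = 4*1 + 0 = 4, q_0 = 4*0 + 1 = 1.
  i=1: a_1=2, p_1 = 2*4 + 1 = 9, q_1 = 2*1 + 0 = 2.
  i=2: a_2=1, p_2 = 1*9 + 4 = 13, q_2 = 1*2 + 1 = 3.
  i=3: a_3=6, p_3 = 6*13 + 9 = 87, q_3 = 6*3 + 2 = 20.
  i=4: a_4=1, p_4 = 1*87 + 13 = 100, q_4 = 1*20 + 3 = 23.
  i=5: a_5=1, p_5 = 1*100 + 87 = 187, q_5 = 1*23 + 20 = 43.
q_5 = 43 > 29, so the last convergent with denominator <= 29 is p_4/q_4 = 100/23.
The closest fraction with denominator <= 29 is either p_4/q_4 or the intermediate fraction (k*p_4 + p_3)/(k*q_4 + q_3) with the largest k >= 1 whose denominator stays <= 29; these approach x as k grows, and every other convergent or intermediate fraction in range is farther away.
Largest k: floor((29 - q_3)/q_4) = floor((29 - 20)/23) = 0.
Since k = 0, no intermediate fraction beyond p_4/q_4 has denominator <= 29, so the convergent 100/23 is the closest (its error is |474*23 - 100*109|/(109*23) = 2/2507).

100/23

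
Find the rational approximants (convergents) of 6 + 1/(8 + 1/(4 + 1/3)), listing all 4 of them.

6/1, 49/8, 202/33, 655/107

Using the convergent recurrence p_i = a_i*p_{i-1} + p_{i-2}, q_i = a_i*q_{i-1} + q_{i-2} with p_{-2}=0, p_{-1}=1, q_{-2}=1, q_{-1}=0:
  i=0: a_0=6, p_0 = 6*1 + 0 = 6, q_0 = 6*0 + 1 = 1.
  i=1: a_1=8, p_1 = 8*6 + 1 = 49, q_1 = 8*1 + 0 = 8.
  i=2: a_2=4, p_2 = 4*49 + 6 = 202, q_2 = 4*8 + 1 = 33.
  i=3: a_3=3, p_3 = 3*202 + 49 = 655, q_3 = 3*33 + 8 = 107.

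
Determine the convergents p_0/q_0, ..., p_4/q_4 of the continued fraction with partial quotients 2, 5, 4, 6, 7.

Using the convergent recurrence p_i = a_i*p_{i-1} + p_{i-2}, q_i = a_i*q_{i-1} + q_{i-2} with p_{-2}=0, p_{-1}=1, q_{-2}=1, q_{-1}=0:
  i=0: a_0=2, p_0 = 2*1 + 0 = 2, q_0 = 2*0 + 1 = 1.
  i=1: a_1=5, p_1 = 5*2 + 1 = 11, q_1 = 5*1 + 0 = 5.
  i=2: a_2=4, p_2 = 4*11 + 2 = 46, q_2 = 4*5 + 1 = 21.
  i=3: a_3=6, p_3 = 6*46 + 11 = 287, q_3 = 6*21 + 5 = 131.
  i=4: a_4=7, p_4 = 7*287 + 46 = 2055, q_4 = 7*131 + 21 = 938.

2/1, 11/5, 46/21, 287/131, 2055/938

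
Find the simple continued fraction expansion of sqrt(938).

Write x_i = (sqrt(938) + m_i)/d_i with (m_0, d_0) = (0, 1). a_0 = floor(sqrt(938)) = 30, since 30^2 = 900 <= 938 < 961 = 31^2.
Iterate m_{i+1} = d_i*a_i - m_i, d_{i+1} = (938 - m_{i+1}^2)/d_i, a_{i+1} = floor((a_0 + m_{i+1})/d_{i+1}):
  m_1 = 1*30 - 0 = 30, d_1 = (938 - 30^2)/1 = 38/1 = 38, a_1 = floor((30 + 30)/38) = 1.
  m_2 = 38*1 - 30 = 8, d_2 = (938 - 8^2)/38 = 874/38 = 23, a_2 = floor((30 + 8)/23) = 1.
  m_3 = 23*1 - 8 = 15, d_3 = (938 - 15^2)/23 = 713/23 = 31, a_3 = floor((30 + 15)/31) = 1.
  m_4 = 31*1 - 15 = 16, d_4 = (938 - 16^2)/31 = 682/31 = 22, a_4 = floor((30 + 16)/22) = 2.
  m_5 = 22*2 - 16 = 28, d_5 = (938 - 28^2)/22 = 154/22 = 7, a_5 = floor((30 + 28)/7) = 8.
  m_6 = 7*8 - 28 = 28, d_6 = (938 - 28^2)/7 = 154/7 = 22, a_6 = floor((30 + 28)/22) = 2.
  m_7 = 22*2 - 28 = 16, d_7 = (938 - 16^2)/22 = 682/22 = 31, a_7 = floor((30 + 16)/31) = 1.
  m_8 = 31*1 - 16 = 15, d_8 = (938 - 15^2)/31 = 713/31 = 23, a_8 = floor((30 + 15)/23) = 1.
  m_9 = 23*1 - 15 = 8, d_9 = (938 - 8^2)/23 = 874/23 = 38, a_9 = floor((30 + 8)/38) = 1.
  m_10 = 38*1 - 8 = 30, d_10 = (938 - 30^2)/38 = 38/38 = 1, a_10 = floor((30 + 30)/1) = 60.
  m_11 = 1*60 - 30 = 30, d_11 = (938 - 30^2)/1 = 38/1 = 38: (m_11, d_11) = (m_1, d_1) = (30, 38), so from here the quotients repeat a_1, ..., a_10; the period length is 10.
Hence the expansion of sqrt(938) is a_0 = 30 followed by the repeating block 1, 1, 1, 2, 8, 2, 1, 1, 1, 60 (period 10).

[30; (1, 1, 1, 2, 8, 2, 1, 1, 1, 60)]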